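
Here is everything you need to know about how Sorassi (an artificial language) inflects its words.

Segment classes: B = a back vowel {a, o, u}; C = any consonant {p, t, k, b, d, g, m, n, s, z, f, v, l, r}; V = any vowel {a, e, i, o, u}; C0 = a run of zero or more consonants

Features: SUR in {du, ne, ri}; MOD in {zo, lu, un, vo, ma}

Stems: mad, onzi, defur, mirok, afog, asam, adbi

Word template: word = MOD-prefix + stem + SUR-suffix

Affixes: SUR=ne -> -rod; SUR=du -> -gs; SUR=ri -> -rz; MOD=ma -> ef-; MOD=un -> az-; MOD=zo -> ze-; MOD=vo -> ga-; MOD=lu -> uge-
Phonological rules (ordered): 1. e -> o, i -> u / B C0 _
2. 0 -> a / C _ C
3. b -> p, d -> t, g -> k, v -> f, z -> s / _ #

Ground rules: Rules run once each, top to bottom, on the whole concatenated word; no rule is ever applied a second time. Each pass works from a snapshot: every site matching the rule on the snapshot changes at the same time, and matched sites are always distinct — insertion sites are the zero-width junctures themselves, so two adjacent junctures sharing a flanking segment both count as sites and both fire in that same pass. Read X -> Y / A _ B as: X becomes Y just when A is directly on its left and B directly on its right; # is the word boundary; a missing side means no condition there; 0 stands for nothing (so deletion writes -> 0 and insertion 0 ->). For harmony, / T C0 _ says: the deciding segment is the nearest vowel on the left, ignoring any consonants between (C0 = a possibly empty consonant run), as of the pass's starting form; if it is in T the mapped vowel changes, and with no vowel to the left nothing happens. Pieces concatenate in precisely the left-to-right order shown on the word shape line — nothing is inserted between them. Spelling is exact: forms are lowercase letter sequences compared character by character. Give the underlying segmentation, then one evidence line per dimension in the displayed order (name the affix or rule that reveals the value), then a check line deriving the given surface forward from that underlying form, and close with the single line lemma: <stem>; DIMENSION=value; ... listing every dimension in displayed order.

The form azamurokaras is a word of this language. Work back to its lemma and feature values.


underlying: az-mirok-rz
SUR=ri - signalled by the affix -rz
MOD=un - signalled by the affix az-
check: azmirokrz -> azmurokrz -> azamurokaraz -> azamurokaras
lemma: mirok; SUR=ri; MOD=un


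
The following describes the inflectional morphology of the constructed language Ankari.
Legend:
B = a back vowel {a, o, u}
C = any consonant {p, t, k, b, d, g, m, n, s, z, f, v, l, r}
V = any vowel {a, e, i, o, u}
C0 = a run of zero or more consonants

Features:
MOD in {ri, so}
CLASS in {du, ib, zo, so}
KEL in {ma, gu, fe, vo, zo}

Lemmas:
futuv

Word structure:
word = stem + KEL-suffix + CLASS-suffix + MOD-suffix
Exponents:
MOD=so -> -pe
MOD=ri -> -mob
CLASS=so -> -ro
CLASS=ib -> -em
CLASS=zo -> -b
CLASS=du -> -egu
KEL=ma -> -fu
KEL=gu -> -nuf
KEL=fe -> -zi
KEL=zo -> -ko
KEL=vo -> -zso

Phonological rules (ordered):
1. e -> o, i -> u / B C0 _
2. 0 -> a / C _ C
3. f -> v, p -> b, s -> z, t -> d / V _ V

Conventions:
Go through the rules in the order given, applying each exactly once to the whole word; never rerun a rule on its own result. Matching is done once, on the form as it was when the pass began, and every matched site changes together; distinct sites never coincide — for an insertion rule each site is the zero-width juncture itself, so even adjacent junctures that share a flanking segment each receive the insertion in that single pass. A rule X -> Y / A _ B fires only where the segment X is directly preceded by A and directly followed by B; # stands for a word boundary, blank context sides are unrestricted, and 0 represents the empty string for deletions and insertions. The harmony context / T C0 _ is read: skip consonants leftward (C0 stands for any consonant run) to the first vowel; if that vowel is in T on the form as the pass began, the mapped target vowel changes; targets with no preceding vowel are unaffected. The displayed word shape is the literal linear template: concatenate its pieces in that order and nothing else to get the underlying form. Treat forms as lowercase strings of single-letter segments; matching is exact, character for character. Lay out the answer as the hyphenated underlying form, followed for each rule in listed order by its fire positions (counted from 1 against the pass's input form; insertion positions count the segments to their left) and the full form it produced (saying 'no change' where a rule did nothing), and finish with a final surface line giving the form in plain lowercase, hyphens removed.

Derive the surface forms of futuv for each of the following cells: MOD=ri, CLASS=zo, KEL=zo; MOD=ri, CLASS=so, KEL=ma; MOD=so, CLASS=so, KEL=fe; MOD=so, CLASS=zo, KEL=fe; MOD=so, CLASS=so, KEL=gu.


cell MOD=ri, CLASS=zo, KEL=zo:
underlying: futuv-ko-b-mob
1. e -> o, i -> u / B C0 _: no change
2. 0 -> a / C _ C: inserts after position(s) 5, 8: futuvakobamob
3. f -> v, p -> b, s -> z, t -> d / V _ V: fires at position(s) 3: fuduvakobamob
surface: fuduvakobamob

cell MOD=ri, CLASS=so, KEL=ma:
underlying: futuv-fu-ro-mob
1. e -> o, i -> u / B C0 _: no change
2. 0 -> a / C _ C: inserts after position(s) 5: futuvafuromob
3. f -> v, p -> b, s -> z, t -> d / V _ V: fires at position(s) 3, 7: fuduvavuromob
surface: fuduvavuromob

cell MOD=so, CLASS=so, KEL=fe:
underlying: futuv-zi-ro-pe
1. e -> o, i -> u / B C0 _: fires at position(s) 7, 11: futuvzuropo
2. 0 -> a / C _ C: inserts after position(s) 5: futuvazuropo
3. f -> v, p -> b, s -> z, t -> d / V _ V: fires at position(s) 3, 11: fuduvazurobo
surface: fuduvazurobo

cell MOD=so, CLASS=zo, KEL=fe:
underlying: futuv-zi-b-pe
1. e -> o, i -> u / B C0 _: fires at position(s) 7: futuvzubpe
2. 0 -> a / C _ C: inserts after position(s) 5, 8: futuvazubape
3. f -> v, p -> b, s -> z, t -> d / V _ V: fires at position(s) 3, 11: fuduvazubabe
surface: fuduvazubabe

cell MOD=so, CLASS=so, KEL=gu:
underlying: futuv-nuf-ro-pe
1. e -> o, i -> u / B C0 _: fires at position(s) 12: futuvnufropo
2. 0 -> a / C _ C: inserts after position(s) 5, 8: futuvanufaropo
3. f -> v, p -> b, s -> z, t -> d / V _ V: fires at position(s) 3, 9, 13: fuduvanuvarobo
surface: fuduvanuvarobo


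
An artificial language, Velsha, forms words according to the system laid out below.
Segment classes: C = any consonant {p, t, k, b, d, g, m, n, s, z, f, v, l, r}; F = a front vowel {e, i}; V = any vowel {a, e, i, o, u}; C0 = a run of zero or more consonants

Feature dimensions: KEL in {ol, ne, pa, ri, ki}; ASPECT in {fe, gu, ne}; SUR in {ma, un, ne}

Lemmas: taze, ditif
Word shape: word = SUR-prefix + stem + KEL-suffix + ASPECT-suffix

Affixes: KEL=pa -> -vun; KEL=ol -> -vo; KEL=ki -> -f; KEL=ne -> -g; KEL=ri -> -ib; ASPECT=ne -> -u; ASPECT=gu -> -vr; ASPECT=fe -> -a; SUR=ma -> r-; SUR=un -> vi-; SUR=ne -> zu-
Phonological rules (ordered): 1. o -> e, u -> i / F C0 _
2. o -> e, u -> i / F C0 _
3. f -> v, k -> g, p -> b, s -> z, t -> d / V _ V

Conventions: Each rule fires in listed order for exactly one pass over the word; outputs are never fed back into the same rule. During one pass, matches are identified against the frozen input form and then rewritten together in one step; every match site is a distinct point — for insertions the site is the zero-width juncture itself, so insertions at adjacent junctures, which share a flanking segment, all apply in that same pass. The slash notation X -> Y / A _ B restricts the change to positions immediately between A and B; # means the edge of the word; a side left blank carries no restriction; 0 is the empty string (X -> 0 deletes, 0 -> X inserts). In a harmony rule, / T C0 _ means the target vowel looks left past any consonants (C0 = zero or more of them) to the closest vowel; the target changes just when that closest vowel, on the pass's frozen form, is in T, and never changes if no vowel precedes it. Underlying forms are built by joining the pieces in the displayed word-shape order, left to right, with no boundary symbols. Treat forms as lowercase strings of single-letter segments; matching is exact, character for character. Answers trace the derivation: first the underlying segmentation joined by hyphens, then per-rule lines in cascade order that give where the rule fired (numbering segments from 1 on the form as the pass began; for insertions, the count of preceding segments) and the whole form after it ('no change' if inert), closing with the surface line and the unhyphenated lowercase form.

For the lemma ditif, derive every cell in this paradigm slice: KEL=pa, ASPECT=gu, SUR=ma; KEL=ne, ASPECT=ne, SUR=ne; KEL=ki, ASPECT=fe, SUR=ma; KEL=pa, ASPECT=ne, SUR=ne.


cell KEL=pa, ASPECT=gu, SUR=ma:
underlying: r-ditif-vun-vr
1. o -> e, u -> i / F C0 _: fires at position(s) 8: rditifvinvr
2. o -> e, u -> i / F C0 _: no change
3. f -> v, k -> g, p -> b, s -> z, t -> d / V _ V: fires at position(s) 4: rdidifvinvr
surface: rdidifvinvr

cell KEL=ne, ASPECT=ne, SUR=ne:
underlying: zu-ditif-g-u
1. o -> e, u -> i / F C0 _: fires at position(s) 9: zuditifgi
2. o -> e, u -> i / F C0 _: no change
3. f -> v, k -> g, p -> b, s -> z, t -> d / V _ V: fires at position(s) 5: zudidifgi
surface: zudidifgi

cell KEL=ki, ASPECT=fe, SUR=ma:
underlying: r-ditif-f-a
1. o -> e, u -> i / F C0 _: no change
2. o -> e, u -> i / F C0 _: no change
3. f -> v, k -> g, p -> b, s -> z, t -> d / V _ V: fires at position(s) 4: rdidiffa
surface: rdidiffa

cell KEL=pa, ASPECT=ne, SUR=ne:
underlying: zu-ditif-vun-u
1. o -> e, u -> i / F C0 _: fires at position(s) 9: zuditifvinu
2. o -> e, u -> i / F C0 _: fires at position(s) 11: zuditifvini
3. f -> v, k -> g, p -> b, s -> z, t -> d / V _ V: fires at position(s) 5: zudidifvini
surface: zudidifvini


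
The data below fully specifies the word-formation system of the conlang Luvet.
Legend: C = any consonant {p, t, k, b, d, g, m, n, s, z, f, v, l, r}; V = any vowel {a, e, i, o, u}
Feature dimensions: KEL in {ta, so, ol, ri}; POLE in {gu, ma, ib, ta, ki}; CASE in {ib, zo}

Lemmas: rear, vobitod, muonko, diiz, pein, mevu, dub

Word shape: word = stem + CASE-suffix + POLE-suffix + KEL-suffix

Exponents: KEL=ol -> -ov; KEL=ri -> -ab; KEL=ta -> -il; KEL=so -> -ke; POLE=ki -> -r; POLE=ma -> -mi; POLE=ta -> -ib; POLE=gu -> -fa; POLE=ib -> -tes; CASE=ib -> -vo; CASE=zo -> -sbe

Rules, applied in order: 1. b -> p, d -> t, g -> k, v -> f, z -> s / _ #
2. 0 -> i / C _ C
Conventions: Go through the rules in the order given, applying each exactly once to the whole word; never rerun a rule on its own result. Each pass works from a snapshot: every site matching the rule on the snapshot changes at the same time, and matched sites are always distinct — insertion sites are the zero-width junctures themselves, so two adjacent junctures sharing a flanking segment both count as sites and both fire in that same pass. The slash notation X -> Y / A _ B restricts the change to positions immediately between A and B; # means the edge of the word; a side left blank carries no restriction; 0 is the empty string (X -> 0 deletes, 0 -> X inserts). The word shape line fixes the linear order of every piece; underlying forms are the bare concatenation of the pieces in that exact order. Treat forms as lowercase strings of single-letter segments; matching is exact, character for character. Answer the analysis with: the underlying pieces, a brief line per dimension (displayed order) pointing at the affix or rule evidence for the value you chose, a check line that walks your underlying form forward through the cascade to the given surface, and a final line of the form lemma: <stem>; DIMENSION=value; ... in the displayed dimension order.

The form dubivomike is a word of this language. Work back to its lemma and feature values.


underlying: dub-vo-mi-ke
KEL=so - signalled by the affix -ke
POLE=ma - signalled by the affix -mi
CASE=ib - signalled by the affix -vo
check: dubvomike -> dubvomike -> dubivomike
lemma: dub; KEL=so; POLE=ma; CASE=ib


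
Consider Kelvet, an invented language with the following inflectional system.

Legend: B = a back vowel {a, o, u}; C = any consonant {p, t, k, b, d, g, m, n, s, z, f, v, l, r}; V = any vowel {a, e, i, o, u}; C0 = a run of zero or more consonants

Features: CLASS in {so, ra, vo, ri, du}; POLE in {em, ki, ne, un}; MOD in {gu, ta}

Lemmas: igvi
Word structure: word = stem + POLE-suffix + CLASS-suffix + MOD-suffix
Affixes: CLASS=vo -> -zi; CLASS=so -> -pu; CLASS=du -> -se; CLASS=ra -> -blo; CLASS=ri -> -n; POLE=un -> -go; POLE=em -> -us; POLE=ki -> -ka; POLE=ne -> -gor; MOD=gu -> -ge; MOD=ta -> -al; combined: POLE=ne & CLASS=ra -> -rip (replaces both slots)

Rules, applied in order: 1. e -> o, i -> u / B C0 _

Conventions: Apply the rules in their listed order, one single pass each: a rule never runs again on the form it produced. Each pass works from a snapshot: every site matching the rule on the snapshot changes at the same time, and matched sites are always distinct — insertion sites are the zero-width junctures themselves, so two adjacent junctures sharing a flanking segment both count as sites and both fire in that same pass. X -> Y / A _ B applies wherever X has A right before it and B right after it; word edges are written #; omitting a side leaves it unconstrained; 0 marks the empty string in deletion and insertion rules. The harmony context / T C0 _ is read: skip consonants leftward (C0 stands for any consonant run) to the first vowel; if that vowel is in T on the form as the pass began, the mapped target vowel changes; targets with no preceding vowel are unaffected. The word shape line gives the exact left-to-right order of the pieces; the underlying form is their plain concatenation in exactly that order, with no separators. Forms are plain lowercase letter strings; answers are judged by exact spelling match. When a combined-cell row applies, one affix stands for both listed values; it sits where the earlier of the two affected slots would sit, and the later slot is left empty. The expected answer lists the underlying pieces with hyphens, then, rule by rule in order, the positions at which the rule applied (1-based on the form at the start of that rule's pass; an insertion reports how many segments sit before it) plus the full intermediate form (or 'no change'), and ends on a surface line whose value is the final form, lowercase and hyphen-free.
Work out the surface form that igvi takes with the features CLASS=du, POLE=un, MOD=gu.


underlying: igvi-go-se-ge
1. e -> o, i -> u / B C0 _: fires at position(s) 8: igvigosoge
surface: igvigosoge


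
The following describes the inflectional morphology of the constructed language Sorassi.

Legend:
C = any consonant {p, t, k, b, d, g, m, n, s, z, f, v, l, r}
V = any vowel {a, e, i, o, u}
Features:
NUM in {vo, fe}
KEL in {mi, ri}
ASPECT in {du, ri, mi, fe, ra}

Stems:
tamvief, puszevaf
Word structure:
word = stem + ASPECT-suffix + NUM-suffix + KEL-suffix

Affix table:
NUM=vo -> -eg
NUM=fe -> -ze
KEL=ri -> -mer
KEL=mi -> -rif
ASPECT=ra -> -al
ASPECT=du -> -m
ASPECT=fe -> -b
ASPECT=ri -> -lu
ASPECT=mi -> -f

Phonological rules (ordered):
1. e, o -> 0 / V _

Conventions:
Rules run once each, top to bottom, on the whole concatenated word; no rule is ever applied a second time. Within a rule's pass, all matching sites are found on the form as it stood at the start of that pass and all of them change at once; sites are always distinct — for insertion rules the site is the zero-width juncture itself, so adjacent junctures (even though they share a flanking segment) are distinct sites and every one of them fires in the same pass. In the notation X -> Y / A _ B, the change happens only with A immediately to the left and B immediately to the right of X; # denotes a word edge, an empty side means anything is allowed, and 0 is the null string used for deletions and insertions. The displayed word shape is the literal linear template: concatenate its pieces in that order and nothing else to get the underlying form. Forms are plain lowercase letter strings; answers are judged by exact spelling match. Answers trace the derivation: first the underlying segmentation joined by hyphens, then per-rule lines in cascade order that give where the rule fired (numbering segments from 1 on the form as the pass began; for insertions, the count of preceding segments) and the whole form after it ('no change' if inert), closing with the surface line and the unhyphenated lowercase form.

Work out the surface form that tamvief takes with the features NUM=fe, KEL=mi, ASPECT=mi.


underlying: tamvief-f-ze-rif
1. e, o -> 0 / V _: fires at position(s) 6: tamviffzerif
surface: tamviffzerif


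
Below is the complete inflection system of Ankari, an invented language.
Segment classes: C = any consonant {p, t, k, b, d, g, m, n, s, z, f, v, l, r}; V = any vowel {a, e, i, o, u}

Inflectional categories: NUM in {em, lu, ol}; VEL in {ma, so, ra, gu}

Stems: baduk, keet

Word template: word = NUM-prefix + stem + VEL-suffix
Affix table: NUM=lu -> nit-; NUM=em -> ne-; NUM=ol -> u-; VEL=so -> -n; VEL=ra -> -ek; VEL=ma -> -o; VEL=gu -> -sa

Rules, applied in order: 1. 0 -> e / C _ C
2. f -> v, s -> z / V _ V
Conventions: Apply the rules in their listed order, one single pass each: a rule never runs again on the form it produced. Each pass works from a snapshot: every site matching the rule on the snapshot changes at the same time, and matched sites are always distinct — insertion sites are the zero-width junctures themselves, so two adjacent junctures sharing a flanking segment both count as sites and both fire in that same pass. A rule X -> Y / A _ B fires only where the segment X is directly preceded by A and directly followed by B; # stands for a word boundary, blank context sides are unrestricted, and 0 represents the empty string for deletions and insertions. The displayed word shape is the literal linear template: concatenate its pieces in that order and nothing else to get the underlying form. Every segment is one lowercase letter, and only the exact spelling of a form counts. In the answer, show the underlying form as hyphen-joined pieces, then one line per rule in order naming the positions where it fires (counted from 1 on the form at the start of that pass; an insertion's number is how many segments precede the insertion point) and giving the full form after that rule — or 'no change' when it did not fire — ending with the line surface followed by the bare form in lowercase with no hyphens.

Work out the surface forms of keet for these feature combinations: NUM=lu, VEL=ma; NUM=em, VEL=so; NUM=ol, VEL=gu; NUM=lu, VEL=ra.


cell NUM=lu, VEL=ma:
underlying: nit-keet-o
1. 0 -> e / C _ C: inserts after position(s) 3: nitekeeto
2. f -> v, s -> z / V _ V: no change
surface: nitekeeto

cell NUM=em, VEL=so:
underlying: ne-keet-n
1. 0 -> e / C _ C: inserts after position(s) 6: nekeeten
2. f -> v, s -> z / V _ V: no change
surface: nekeeten

cell NUM=ol, VEL=gu:
underlying: u-keet-sa
1. 0 -> e / C _ C: inserts after position(s) 5: ukeetesa
2. f -> v, s -> z / V _ V: fires at position(s) 7: ukeeteza
surface: ukeeteza

cell NUM=lu, VEL=ra:
underlying: nit-keet-ek
1. 0 -> e / C _ C: inserts after position(s) 3: nitekeetek
2. f -> v, s -> z / V _ V: no change
surface: nitekeetek


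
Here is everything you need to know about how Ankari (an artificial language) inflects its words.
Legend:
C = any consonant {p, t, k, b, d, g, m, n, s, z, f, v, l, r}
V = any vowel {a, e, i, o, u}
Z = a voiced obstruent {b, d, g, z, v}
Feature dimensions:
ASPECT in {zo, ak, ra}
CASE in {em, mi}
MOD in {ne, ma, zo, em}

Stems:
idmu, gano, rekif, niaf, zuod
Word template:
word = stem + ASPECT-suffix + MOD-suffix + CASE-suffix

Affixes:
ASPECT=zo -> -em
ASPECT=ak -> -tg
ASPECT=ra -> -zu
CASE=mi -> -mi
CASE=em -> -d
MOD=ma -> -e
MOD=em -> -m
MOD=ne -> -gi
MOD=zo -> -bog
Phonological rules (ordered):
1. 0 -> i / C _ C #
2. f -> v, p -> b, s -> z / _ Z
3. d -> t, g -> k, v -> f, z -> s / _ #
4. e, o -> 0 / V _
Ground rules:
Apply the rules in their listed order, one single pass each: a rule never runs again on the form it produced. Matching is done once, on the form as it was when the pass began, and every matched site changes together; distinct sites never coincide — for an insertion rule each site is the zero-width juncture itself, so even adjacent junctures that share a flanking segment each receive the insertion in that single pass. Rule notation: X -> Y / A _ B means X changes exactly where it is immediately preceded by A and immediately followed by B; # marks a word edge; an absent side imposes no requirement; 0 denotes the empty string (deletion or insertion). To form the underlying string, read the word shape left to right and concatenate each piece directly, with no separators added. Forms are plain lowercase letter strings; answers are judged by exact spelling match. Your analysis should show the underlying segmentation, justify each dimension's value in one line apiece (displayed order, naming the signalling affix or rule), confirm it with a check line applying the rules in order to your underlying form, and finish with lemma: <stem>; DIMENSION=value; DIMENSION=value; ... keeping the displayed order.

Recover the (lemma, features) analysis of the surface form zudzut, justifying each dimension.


underlying: zuod-zu-e-d
ASPECT=ra - signalled by the affix -zu
CASE=em - signalled by the affix -d
MOD=ma - signalled by the affix -e
check: zuodzued -> zuodzued -> zuodzued -> zuodzuet -> zudzut
lemma: zuod; ASPECT=ra; CASE=em; MOD=ma


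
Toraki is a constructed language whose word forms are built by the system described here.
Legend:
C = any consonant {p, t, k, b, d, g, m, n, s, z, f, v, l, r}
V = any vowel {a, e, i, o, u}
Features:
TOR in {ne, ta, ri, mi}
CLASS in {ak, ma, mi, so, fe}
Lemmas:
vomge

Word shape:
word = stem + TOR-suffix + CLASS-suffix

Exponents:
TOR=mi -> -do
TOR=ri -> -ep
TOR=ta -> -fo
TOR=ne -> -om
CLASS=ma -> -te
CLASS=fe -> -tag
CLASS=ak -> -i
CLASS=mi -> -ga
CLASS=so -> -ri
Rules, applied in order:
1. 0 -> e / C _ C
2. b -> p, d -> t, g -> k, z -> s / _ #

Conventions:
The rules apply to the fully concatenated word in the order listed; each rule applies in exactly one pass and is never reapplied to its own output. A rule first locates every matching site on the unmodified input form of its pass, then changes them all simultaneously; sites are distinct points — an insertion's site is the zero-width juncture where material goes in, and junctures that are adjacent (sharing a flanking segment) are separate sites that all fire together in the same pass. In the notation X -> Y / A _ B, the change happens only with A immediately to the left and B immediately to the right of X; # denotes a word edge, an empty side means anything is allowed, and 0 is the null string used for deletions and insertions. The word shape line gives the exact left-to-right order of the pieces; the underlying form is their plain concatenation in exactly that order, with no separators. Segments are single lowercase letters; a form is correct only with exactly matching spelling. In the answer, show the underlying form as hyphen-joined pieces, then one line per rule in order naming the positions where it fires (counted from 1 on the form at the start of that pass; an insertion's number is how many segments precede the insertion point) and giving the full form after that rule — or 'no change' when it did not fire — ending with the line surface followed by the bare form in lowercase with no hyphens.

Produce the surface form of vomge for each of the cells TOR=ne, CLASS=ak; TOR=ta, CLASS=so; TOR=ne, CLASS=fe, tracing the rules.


cell TOR=ne, CLASS=ak:
underlying: vomge-om-i
1. 0 -> e / C _ C: inserts after position(s) 3: vomegeomi
2. b -> p, d -> t, g -> k, z -> s / _ #: no change
surface: vomegeomi

cell TOR=ta, CLASS=so:
underlying: vomge-fo-ri
1. 0 -> e / C _ C: inserts after position(s) 3: vomegefori
2. b -> p, d -> t, g -> k, z -> s / _ #: no change
surface: vomegefori

cell TOR=ne, CLASS=fe:
underlying: vomge-om-tag
1. 0 -> e / C _ C: inserts after position(s) 3, 7: vomegeometag
2. b -> p, d -> t, g -> k, z -> s / _ #: fires at position(s) 12: vomegeometak
surface: vomegeometak


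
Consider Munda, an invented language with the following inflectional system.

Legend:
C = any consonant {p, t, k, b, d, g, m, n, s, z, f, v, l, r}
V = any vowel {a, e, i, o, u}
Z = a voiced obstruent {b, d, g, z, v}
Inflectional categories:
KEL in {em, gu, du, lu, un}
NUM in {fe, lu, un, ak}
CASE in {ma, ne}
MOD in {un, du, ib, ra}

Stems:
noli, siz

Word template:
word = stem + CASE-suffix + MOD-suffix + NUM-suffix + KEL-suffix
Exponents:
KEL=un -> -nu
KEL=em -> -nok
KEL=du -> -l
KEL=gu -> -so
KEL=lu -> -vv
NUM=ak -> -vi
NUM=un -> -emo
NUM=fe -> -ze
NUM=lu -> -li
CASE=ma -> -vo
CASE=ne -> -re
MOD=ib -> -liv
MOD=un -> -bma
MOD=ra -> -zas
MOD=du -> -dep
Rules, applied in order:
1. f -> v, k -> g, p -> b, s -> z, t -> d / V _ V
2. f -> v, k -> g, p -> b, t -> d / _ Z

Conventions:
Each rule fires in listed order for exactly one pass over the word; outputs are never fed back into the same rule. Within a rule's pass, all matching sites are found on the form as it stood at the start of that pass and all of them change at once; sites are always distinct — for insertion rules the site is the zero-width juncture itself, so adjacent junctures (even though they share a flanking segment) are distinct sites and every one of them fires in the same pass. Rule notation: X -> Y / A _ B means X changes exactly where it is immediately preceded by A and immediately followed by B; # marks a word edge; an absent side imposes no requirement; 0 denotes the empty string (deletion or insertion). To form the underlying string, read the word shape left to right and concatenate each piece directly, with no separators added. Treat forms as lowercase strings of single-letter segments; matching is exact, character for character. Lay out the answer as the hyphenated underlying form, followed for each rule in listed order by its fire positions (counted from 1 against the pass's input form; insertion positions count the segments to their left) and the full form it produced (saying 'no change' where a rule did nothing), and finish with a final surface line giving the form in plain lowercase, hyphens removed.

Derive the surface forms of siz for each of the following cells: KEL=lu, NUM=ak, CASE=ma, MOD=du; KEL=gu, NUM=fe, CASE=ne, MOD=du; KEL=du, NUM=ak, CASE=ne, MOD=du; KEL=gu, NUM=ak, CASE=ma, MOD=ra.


cell KEL=lu, NUM=ak, CASE=ma, MOD=du:
underlying: siz-vo-dep-vi-vv
1. f -> v, k -> g, p -> b, s -> z, t -> d / V _ V: no change
2. f -> v, k -> g, p -> b, t -> d / _ Z: fires at position(s) 8: sizvodebvivv
surface: sizvodebvivv

cell KEL=gu, NUM=fe, CASE=ne, MOD=du:
underlying: siz-re-dep-ze-so
1. f -> v, k -> g, p -> b, s -> z, t -> d / V _ V: fires at position(s) 11: sizredepzezo
2. f -> v, k -> g, p -> b, t -> d / _ Z: fires at position(s) 8: sizredebzezo
surface: sizredebzezo

cell KEL=du, NUM=ak, CASE=ne, MOD=du:
underlying: siz-re-dep-vi-l
1. f -> v, k -> g, p -> b, s -> z, t -> d / V _ V: no change
2. f -> v, k -> g, p -> b, t -> d / _ Z: fires at position(s) 8: sizredebvil
surface: sizredebvil

cell KEL=gu, NUM=ak, CASE=ma, MOD=ra:
underlying: siz-vo-zas-vi-so
1. f -> v, k -> g, p -> b, s -> z, t -> d / V _ V: fires at position(s) 11: sizvozasvizo
2. f -> v, k -> g, p -> b, t -> d / _ Z: no change
surface: sizvozasvizo


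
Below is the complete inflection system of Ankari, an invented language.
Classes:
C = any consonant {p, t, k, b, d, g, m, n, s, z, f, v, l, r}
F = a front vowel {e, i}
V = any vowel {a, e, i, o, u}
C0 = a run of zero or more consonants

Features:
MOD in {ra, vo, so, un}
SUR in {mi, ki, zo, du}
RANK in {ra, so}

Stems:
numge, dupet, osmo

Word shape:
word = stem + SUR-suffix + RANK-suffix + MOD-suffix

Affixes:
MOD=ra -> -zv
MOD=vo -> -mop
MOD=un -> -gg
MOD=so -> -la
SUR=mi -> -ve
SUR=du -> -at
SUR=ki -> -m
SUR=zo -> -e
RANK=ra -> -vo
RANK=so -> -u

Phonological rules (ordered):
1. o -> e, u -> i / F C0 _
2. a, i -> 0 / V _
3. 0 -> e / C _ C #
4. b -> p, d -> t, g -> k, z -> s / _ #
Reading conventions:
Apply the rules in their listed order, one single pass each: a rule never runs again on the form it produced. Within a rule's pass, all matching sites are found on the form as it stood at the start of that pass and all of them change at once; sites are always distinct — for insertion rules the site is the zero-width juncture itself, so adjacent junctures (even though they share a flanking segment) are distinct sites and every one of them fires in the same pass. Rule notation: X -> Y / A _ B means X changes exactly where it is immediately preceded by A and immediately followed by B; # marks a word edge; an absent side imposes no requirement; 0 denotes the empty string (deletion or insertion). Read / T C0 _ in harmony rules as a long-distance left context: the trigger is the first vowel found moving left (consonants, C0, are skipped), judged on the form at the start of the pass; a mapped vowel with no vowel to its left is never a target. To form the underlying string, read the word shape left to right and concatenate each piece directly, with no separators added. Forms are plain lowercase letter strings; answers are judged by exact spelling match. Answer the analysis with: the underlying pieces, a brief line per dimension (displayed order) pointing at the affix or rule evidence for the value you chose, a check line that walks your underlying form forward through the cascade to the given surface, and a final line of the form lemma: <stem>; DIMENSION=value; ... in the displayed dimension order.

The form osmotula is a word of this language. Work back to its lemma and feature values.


underlying: osmo-at-u-la
MOD=so - signalled by the affix -la
SUR=du - signalled by the affix -at
RANK=so - signalled by the affix -u
check: osmoatula -> osmoatula -> osmotula -> osmotula -> osmotula
lemma: osmo; MOD=so; SUR=du; RANK=so


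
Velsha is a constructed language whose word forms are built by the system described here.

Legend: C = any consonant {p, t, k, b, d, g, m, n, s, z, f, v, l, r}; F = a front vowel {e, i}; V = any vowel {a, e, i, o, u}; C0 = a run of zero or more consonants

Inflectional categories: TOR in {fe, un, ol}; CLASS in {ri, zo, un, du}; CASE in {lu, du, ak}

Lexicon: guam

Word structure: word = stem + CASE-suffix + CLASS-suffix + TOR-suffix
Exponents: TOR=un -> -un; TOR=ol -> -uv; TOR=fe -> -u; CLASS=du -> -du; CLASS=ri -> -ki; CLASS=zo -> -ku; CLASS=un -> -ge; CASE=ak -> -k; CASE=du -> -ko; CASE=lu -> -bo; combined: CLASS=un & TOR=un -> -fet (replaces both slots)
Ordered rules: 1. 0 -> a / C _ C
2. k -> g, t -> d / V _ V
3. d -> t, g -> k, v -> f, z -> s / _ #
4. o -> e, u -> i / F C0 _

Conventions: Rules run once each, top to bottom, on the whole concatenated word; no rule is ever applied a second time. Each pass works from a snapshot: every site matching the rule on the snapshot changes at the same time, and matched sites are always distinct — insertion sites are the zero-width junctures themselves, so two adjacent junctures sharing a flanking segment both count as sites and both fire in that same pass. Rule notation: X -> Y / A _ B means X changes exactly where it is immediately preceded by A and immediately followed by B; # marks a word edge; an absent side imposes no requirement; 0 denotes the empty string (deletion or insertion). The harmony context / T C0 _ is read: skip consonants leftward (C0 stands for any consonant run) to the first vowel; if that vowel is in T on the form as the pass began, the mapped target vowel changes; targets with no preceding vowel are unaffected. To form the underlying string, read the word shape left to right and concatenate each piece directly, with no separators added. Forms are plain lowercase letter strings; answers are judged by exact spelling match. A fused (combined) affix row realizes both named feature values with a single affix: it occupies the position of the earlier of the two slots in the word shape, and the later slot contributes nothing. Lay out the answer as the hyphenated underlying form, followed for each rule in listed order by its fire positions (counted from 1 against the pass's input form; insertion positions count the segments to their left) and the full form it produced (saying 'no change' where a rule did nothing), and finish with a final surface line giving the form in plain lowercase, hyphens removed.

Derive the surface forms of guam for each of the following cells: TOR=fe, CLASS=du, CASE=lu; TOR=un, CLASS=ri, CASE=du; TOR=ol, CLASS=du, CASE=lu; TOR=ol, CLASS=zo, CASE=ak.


cell TOR=fe, CLASS=du, CASE=lu:
underlying: guam-bo-du-u
1. 0 -> a / C _ C: inserts after position(s) 4: guamaboduu
2. k -> g, t -> d / V _ V: no change
3. d -> t, g -> k, v -> f, z -> s / _ #: no change
4. o -> e, u -> i / F C0 _: no change
surface: guamaboduu

cell TOR=un, CLASS=ri, CASE=du:
underlying: guam-ko-ki-un
1. 0 -> a / C _ C: inserts after position(s) 4: guamakokiun
2. k -> g, t -> d / V _ V: fires at position(s) 6, 8: guamagogiun
3. d -> t, g -> k, v -> f, z -> s / _ #: no change
4. o -> e, u -> i / F C0 _: fires at position(s) 10: guamagogiin
surface: guamagogiin

cell TOR=ol, CLASS=du, CASE=lu:
underlying: guam-bo-du-uv
1. 0 -> a / C _ C: inserts after position(s) 4: guamaboduuv
2. k -> g, t -> d / V _ V: no change
3. d -> t, g -> k, v -> f, z -> s / _ #: fires at position(s) 11: guamaboduuf
4. o -> e, u -> i / F C0 _: no change
surface: guamaboduuf

cell TOR=ol, CLASS=zo, CASE=ak:
underlying: guam-k-ku-uv
1. 0 -> a / C _ C: inserts after position(s) 4, 5: guamakakuuv
2. k -> g, t -> d / V _ V: fires at position(s) 6, 8: guamagaguuv
3. d -> t, g -> k, v -> f, z -> s / _ #: fires at position(s) 11: guamagaguuf
4. o -> e, u -> i / F C0 _: no change
surface: guamagaguuf


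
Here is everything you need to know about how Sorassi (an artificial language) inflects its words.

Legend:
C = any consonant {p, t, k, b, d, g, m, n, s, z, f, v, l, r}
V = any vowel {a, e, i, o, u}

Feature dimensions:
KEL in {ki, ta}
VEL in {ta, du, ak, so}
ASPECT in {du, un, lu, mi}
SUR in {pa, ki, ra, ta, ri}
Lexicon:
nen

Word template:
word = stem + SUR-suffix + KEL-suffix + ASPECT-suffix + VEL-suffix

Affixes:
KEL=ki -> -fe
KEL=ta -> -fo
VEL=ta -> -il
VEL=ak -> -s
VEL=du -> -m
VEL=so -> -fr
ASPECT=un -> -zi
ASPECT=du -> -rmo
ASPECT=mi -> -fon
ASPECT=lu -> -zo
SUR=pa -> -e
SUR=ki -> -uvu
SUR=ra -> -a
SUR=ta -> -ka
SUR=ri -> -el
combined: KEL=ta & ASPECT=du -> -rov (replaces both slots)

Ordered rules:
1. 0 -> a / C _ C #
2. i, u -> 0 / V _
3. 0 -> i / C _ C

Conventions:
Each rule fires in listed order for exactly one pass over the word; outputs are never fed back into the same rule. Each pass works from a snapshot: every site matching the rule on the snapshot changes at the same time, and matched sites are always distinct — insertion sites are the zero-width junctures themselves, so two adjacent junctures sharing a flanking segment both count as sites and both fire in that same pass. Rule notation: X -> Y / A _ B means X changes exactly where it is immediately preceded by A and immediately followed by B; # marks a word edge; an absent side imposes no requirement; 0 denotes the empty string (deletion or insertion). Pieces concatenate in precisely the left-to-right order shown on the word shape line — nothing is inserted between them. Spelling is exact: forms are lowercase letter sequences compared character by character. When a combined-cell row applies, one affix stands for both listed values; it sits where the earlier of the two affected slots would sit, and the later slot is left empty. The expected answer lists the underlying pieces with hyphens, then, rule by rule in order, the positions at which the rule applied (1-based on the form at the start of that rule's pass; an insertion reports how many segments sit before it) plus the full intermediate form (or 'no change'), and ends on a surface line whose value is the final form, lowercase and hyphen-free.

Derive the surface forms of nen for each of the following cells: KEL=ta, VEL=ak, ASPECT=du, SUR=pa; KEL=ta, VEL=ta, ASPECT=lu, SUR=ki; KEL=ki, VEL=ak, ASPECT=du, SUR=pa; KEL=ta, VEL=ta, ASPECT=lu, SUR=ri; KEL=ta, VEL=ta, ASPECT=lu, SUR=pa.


cell KEL=ta, VEL=ak, ASPECT=du, SUR=pa:
underlying: nen-e-rov-s
1. 0 -> a / C _ C #: inserts after position(s) 7: nenerovas
2. i, u -> 0 / V _: no change
3. 0 -> i / C _ C: no change
surface: nenerovas

cell KEL=ta, VEL=ta, ASPECT=lu, SUR=ki:
underlying: nen-uvu-fo-zo-il
1. 0 -> a / C _ C #: no change
2. i, u -> 0 / V _: fires at position(s) 11: nenuvufozol
3. 0 -> i / C _ C: no change
surface: nenuvufozol

cell KEL=ki, VEL=ak, ASPECT=du, SUR=pa:
underlying: nen-e-fe-rmo-s
1. 0 -> a / C _ C #: no change
2. i, u -> 0 / V _: no change
3. 0 -> i / C _ C: inserts after position(s) 7: neneferimos
surface: neneferimos

cell KEL=ta, VEL=ta, ASPECT=lu, SUR=ri:
underlying: nen-el-fo-zo-il
1. 0 -> a / C _ C #: no change
2. i, u -> 0 / V _: fires at position(s) 10: nenelfozol
3. 0 -> i / C _ C: inserts after position(s) 5: nenelifozol
surface: nenelifozol

cell KEL=ta, VEL=ta, ASPECT=lu, SUR=pa:
underlying: nen-e-fo-zo-il
1. 0 -> a / C _ C #: no change
2. i, u -> 0 / V _: fires at position(s) 9: nenefozol
3. 0 -> i / C _ C: no change
surface: nenefozol


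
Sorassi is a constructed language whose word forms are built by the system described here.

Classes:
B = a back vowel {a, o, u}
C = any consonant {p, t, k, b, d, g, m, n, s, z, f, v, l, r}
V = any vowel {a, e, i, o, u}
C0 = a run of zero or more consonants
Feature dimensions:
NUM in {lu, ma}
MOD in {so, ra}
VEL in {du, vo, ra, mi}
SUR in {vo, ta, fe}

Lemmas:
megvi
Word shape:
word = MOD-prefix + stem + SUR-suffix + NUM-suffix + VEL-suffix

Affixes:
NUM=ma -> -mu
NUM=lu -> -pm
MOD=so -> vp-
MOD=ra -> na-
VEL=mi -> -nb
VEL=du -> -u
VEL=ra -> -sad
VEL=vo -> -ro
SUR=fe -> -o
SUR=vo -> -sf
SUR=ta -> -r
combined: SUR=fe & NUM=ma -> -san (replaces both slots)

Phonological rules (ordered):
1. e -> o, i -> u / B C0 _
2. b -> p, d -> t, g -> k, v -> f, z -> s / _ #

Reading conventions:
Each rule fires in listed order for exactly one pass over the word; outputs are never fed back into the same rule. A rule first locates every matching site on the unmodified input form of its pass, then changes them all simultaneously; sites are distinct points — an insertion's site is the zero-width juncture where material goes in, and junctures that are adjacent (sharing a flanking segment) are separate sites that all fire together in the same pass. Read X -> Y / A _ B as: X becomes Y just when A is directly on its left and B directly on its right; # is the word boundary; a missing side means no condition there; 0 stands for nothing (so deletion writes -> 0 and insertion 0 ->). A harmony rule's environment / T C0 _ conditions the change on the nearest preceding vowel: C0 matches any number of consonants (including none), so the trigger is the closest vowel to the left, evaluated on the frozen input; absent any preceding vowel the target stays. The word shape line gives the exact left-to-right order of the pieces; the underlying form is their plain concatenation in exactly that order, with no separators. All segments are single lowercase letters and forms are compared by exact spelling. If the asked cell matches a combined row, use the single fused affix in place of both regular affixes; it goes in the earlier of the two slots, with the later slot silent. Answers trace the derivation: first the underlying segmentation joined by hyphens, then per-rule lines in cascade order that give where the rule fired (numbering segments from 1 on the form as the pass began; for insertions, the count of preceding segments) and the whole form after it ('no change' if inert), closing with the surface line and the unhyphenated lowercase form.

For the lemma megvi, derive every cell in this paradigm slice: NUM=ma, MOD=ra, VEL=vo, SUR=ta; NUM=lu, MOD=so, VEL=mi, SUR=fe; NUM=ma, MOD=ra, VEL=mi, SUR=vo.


cell NUM=ma, MOD=ra, VEL=vo, SUR=ta:
underlying: na-megvi-r-mu-ro
1. e -> o, i -> u / B C0 _: fires at position(s) 4: namogvirmuro
2. b -> p, d -> t, g -> k, v -> f, z -> s / _ #: no change
surface: namogvirmuro

cell NUM=lu, MOD=so, VEL=mi, SUR=fe:
underlying: vp-megvi-o-pm-nb
1. e -> o, i -> u / B C0 _: no change
2. b -> p, d -> t, g -> k, v -> f, z -> s / _ #: fires at position(s) 12: vpmegviopmnp
surface: vpmegviopmnp

cell NUM=ma, MOD=ra, VEL=mi, SUR=vo:
underlying: na-megvi-sf-mu-nb
1. e -> o, i -> u / B C0 _: fires at position(s) 4: namogvisfmunb
2. b -> p, d -> t, g -> k, v -> f, z -> s / _ #: fires at position(s) 13: namogvisfmunp
surface: namogvisfmunp
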